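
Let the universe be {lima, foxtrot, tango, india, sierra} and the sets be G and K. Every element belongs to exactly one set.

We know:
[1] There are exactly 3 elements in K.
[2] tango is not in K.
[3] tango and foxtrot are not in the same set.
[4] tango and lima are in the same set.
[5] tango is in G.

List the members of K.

From (2): tango ∉ K.
From (5): tango ∈ G.
(3): foxtrot ∉ G.
(4): lima matches tango: lima ∈ G.
Only one set left: foxtrot ∈ K.
(1): only 3 candidates remain for K, so all are in.

K = {foxtrot, india, sierra}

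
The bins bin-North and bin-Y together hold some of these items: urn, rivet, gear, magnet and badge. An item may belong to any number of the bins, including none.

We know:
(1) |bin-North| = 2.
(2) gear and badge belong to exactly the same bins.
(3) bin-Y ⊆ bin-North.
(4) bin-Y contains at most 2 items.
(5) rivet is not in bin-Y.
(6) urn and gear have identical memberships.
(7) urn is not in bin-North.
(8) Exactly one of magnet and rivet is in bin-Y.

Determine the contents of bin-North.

bin-North = {magnet, rivet}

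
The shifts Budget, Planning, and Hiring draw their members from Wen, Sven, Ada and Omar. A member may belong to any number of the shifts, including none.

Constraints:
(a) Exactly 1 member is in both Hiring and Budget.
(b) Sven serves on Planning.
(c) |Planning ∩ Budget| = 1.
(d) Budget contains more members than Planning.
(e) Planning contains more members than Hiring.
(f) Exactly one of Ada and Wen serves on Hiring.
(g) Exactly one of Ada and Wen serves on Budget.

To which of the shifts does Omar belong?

Omar: Budget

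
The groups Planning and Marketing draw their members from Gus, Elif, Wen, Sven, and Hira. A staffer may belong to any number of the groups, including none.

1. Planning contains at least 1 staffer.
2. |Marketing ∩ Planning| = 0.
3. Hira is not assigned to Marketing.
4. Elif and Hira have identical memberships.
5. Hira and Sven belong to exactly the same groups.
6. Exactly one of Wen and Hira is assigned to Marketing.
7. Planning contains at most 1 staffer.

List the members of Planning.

Planning = {Gus}

From (3): Hira ∉ Marketing.
(4): Elif matches Hira: Elif ∉ Marketing.
(5): Sven matches Hira: Sven ∉ Marketing.
(6) (exactly one): Wen ∈ Marketing.
Suppose Gus ∉ Planning: no assignment then satisfies all the clues, so Gus ∈ Planning.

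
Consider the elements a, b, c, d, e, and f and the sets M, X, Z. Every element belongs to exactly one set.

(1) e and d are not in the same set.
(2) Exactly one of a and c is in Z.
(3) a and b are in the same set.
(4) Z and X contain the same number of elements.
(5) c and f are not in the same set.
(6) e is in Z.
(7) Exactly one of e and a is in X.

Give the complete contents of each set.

From (6): e ∈ Z.
(1): d ∉ Z.
(7) (exactly one): a ∈ X.
(2) (exactly one): c ∈ Z.
(3): b matches a: b ∉ M.
(3): b matches a: b ∈ X.
(5): f ∉ Z.
Suppose d ∉ M: no assignment then satisfies all the clues, so d ∈ M.

M = {d, f}; X = {a, b}; Z = {c, e}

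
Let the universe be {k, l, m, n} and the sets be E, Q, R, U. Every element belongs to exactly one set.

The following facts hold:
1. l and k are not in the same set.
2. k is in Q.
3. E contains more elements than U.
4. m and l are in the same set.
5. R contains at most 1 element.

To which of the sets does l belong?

From (2): k ∈ Q.
(1): l ∉ Q.
(4): m matches l: m ∉ Q.
Suppose l ∉ E: no assignment then satisfies all the clues, so l ∈ E.

l: E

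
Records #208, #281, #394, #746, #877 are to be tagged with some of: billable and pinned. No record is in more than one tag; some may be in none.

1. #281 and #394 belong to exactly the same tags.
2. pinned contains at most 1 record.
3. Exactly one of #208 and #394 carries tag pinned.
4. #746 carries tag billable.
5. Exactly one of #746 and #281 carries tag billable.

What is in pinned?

pinned = {#208}

From (4): #746 ∈ billable.
(5) (exactly one): #281 ∉ billable.
(1): #394 matches #281: #394 ∉ billable.
Suppose #208 ∉ pinned: no assignment then satisfies all the clues, so #208 ∈ pinned.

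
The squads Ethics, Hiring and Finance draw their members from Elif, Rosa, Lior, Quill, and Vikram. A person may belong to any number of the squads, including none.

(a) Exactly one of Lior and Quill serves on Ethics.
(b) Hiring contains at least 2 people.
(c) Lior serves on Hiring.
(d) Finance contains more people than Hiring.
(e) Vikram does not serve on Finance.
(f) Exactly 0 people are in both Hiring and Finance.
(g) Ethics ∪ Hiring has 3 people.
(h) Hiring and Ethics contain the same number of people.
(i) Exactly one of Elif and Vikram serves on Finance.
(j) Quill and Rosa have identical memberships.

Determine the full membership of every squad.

Ethics = {Elif, Lior}; Hiring = {Lior, Vikram}; Finance = {Elif, Quill, Rosa}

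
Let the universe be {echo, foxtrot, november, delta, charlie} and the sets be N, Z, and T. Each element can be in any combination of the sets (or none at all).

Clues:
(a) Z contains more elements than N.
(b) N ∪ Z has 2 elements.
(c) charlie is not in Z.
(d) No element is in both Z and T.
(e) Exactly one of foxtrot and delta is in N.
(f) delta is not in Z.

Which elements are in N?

N = {foxtrot}

From (c): charlie ∉ Z.
From (f): delta ∉ Z.
Suppose echo ∈ N: no assignment then satisfies all the clues, so echo ∉ N.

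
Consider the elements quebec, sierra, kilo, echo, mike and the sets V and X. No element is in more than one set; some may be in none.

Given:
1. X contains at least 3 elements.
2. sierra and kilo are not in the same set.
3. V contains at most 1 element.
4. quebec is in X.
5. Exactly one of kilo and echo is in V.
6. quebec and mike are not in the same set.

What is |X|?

3

From (4): quebec ∈ X.
(6): mike ∉ X.
Suppose sierra ∈ V: no assignment then satisfies all the clues, so sierra ∉ V.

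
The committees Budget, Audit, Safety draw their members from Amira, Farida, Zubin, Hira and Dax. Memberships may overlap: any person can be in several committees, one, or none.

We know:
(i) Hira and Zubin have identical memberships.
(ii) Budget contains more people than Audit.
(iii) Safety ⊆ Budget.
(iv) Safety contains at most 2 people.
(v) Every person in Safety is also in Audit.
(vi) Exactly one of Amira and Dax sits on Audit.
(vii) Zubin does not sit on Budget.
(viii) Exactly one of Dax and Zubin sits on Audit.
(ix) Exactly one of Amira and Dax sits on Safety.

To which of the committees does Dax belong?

Dax: Audit, Budget, Safety

From (vii): Zubin ∉ Budget.
(i): Hira matches Zubin: Hira ∉ Budget.
(iii) contrapositive: Zubin ∉ Safety.
(iii) contrapositive: Hira ∉ Safety.
Suppose Dax ∉ Budget: no assignment then satisfies all the clues, so Dax ∈ Budget.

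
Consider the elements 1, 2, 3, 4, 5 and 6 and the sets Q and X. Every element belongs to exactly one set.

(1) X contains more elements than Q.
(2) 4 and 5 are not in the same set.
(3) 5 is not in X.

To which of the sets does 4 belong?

4: X

From (3): 5 ∉ X.
Only one set left: 5 ∈ Q.
(2): 4 ∉ Q.
Only one set left: 4 ∈ X.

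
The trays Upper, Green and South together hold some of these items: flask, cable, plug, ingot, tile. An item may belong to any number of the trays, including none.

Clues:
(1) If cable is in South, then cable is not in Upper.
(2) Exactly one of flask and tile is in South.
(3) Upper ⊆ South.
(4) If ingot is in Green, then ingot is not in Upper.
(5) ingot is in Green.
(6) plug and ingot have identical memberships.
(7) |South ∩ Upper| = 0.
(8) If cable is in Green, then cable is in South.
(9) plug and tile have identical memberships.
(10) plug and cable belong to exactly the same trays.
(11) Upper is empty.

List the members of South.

South = {cable, ingot, plug, tile}

From (5): ingot ∈ Green.
(4): ingot ∉ Upper.
(6): plug matches ingot: plug ∉ Upper.
(6): plug matches ingot: plug ∈ Green.
(9): tile matches plug: tile ∉ Upper.
(9): tile matches plug: tile ∈ Green.
(10): cable matches plug: cable ∉ Upper.
(10): cable matches plug: cable ∈ Green.
(11): Upper already has 0, so the rest are out.
(8): cable ∈ South.
(10): plug matches cable: plug ∈ South.
(2) (exactly one): flask ∉ South.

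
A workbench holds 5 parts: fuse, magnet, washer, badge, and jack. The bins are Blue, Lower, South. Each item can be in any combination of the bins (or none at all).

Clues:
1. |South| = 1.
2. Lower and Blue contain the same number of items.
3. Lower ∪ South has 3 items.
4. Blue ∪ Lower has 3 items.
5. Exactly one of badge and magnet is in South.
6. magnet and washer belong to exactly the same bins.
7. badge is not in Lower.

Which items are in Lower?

From (7): badge ∉ Lower.
Suppose fuse ∉ Lower: no assignment then satisfies all the clues, so fuse ∈ Lower.

Lower = {fuse, jack}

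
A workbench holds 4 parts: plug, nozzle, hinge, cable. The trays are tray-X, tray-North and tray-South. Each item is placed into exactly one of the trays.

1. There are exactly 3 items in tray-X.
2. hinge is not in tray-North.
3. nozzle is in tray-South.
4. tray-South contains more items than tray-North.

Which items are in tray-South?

tray-South = {nozzle}

From (2): hinge ∉ tray-North.
From (3): nozzle ∈ tray-South.
(1): only 3 candidates remain for tray-X, so all are in.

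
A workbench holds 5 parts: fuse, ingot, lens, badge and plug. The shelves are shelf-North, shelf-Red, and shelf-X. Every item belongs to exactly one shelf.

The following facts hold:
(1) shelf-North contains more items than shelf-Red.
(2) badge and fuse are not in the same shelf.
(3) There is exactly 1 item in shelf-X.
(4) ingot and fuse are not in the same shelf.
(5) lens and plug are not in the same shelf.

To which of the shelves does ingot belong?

ingot: shelf-North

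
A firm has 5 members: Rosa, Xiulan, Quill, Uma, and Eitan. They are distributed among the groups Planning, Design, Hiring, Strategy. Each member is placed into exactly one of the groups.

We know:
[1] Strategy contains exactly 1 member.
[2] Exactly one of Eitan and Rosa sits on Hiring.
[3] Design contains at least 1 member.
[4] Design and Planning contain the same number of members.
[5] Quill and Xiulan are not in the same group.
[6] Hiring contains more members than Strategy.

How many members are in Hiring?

2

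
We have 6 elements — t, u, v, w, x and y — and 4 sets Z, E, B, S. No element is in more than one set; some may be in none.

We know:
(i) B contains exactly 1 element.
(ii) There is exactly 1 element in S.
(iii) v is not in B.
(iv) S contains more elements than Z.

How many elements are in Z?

0

From (iii): v ∉ B.
Suppose t ∈ Z: no assignment then satisfies all the clues, so t ∉ Z.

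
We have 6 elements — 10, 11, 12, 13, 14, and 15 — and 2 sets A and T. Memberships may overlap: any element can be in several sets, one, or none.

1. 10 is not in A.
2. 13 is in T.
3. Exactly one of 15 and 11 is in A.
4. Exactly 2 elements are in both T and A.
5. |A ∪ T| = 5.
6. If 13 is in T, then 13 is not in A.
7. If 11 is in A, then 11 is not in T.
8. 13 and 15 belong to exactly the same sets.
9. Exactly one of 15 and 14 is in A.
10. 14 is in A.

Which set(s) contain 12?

12: A, T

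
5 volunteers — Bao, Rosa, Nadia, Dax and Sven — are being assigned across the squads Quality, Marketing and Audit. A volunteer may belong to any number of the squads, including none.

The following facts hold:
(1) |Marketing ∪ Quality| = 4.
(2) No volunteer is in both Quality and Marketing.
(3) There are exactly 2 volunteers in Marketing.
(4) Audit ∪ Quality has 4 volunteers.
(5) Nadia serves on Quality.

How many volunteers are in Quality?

2

From (5): Nadia ∈ Quality.
(2) (disjoint): Nadia ∉ Marketing.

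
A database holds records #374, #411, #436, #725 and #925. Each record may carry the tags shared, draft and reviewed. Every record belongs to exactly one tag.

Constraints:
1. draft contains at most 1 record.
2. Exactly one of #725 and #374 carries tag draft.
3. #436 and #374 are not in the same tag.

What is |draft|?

1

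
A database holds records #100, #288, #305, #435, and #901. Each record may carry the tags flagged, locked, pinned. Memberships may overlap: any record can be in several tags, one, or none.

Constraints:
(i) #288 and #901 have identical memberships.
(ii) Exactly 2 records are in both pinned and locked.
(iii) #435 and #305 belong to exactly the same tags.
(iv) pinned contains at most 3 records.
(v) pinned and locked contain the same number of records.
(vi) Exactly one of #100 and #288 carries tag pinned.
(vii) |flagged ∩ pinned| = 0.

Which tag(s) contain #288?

#288: locked, pinned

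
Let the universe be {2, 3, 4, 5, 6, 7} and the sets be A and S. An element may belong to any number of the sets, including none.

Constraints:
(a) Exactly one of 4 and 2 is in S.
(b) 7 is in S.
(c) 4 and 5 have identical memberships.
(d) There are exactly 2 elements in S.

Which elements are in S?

S = {2, 7}

From (b): 7 ∈ S.
Suppose 2 ∉ S: no assignment then satisfies all the clues, so 2 ∈ S.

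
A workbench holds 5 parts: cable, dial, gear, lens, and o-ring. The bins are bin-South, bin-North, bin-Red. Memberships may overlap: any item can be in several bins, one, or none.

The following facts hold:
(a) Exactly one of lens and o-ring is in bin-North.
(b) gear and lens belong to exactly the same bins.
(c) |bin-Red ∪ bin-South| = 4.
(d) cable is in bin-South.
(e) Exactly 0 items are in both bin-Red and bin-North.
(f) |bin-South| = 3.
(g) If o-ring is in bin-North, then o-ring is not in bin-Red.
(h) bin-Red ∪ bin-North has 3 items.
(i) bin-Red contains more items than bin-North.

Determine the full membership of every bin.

bin-South = {cable, gear, lens}; bin-North = {o-ring}; bin-Red = {cable, dial}

From (d): cable ∈ bin-South.
Suppose cable ∈ bin-North: no assignment then satisfies all the clues, so cable ∉ bin-North.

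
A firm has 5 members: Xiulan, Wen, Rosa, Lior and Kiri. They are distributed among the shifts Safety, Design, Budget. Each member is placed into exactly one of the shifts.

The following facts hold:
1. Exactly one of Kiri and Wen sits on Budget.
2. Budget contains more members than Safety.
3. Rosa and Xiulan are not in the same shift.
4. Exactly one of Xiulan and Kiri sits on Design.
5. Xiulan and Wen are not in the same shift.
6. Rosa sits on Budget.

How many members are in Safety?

1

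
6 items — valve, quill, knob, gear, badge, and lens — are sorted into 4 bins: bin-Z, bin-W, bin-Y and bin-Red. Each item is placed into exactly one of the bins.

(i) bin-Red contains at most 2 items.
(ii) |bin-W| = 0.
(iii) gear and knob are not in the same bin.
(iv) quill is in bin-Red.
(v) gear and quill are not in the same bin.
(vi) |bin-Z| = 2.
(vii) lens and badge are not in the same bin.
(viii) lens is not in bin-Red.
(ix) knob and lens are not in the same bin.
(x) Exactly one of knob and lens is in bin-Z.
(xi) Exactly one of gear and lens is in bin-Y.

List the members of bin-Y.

From (iv): quill ∈ bin-Red.
From (viii): lens ∉ bin-Red.
(ii): bin-W already has 0, so the rest are out.
(v): gear ∉ bin-Red.
Suppose valve ∈ bin-Y: no assignment then satisfies all the clues, so valve ∉ bin-Y.

bin-Y = {badge, gear}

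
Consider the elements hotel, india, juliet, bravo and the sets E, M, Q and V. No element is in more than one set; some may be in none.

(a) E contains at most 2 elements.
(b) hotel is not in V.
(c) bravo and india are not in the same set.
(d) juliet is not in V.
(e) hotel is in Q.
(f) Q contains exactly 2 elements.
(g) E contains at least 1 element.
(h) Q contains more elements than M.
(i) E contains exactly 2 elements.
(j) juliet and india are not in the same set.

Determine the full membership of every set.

E = {bravo, juliet}; M = {}; Q = {hotel, india}; V = {}

From (b): hotel ∉ V.
From (d): juliet ∉ V.
From (e): hotel ∈ Q.
Suppose india ∈ E: no assignment then satisfies all the clues, so india ∉ E.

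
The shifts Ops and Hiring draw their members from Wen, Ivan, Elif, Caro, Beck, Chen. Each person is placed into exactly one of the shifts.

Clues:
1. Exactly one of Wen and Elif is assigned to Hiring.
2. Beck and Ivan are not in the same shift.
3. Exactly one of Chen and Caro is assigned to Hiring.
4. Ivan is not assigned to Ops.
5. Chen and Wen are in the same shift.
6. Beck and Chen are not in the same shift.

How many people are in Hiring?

From (4): Ivan ∉ Ops.
Only one shift left: Ivan ∈ Hiring.
(2): Beck ∉ Hiring.
Only one shift left: Beck ∈ Ops.
(6): Chen ∉ Ops.
Only one shift left: Chen ∈ Hiring.
(3) (exactly one): Caro ∉ Hiring.
(5): Wen matches Chen: Wen ∉ Ops.
(5): Wen matches Chen: Wen ∈ Hiring.
Only one shift left: Caro ∈ Ops.
(1) (exactly one): Elif ∉ Hiring.
Only one shift left: Elif ∈ Ops.

3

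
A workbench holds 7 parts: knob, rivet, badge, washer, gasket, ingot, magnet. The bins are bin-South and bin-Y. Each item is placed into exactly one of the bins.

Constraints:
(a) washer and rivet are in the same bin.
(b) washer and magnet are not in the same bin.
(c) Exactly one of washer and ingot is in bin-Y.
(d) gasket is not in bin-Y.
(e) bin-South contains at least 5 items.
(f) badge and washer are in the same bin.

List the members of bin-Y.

From (d): gasket ∉ bin-Y.
Only one bin left: gasket ∈ bin-South.
Suppose knob ∈ bin-Y: no assignment then satisfies all the clues, so knob ∉ bin-Y.

bin-Y = {ingot, magnet}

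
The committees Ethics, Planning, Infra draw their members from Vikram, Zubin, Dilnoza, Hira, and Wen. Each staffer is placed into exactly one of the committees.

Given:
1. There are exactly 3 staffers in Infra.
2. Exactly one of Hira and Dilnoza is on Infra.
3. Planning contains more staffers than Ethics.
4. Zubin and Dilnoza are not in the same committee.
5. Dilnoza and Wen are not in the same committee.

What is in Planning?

Planning = {Dilnoza, Vikram}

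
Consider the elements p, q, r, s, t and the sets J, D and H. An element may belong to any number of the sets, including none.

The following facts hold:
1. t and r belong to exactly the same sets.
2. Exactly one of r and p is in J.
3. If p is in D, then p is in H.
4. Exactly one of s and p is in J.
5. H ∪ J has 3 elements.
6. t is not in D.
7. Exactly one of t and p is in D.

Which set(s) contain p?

p: D, H, J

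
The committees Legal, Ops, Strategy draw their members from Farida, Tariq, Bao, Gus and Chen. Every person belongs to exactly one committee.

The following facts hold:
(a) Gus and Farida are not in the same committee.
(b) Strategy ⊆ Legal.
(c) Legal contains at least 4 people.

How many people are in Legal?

4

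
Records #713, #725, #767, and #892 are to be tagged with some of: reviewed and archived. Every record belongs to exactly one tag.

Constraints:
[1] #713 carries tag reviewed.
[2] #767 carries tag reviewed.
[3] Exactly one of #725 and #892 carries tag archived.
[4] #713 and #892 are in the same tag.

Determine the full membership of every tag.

From (1): #713 ∈ reviewed.
From (2): #767 ∈ reviewed.
(4): #892 matches #713: #892 ∈ reviewed.
(3) (exactly one): #725 ∈ archived.

reviewed = {#713, #767, #892}; archived = {#725}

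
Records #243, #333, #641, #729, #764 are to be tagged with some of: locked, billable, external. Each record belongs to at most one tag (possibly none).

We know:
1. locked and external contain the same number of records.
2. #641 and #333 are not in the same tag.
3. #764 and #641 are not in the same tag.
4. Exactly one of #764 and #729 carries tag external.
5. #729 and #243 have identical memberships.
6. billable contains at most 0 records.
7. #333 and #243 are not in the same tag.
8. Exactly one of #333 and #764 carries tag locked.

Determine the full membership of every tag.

locked = {#333}; billable = {}; external = {#764}

(6): billable already has 0, so the rest are out.
Suppose #243 ∈ locked: no assignment then satisfies all the clues, so #243 ∉ locked.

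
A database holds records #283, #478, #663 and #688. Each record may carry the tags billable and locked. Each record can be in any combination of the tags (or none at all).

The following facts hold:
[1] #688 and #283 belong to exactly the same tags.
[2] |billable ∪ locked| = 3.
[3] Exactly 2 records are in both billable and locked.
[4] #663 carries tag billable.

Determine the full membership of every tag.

billable = {#283, #663, #688}; locked = {#283, #688}

From (4): #663 ∈ billable.
Suppose #283 ∉ billable: no assignment then satisfies all the clues, so #283 ∈ billable.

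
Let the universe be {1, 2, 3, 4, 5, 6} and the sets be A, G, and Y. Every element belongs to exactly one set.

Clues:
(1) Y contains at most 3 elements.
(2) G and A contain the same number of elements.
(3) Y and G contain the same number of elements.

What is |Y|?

2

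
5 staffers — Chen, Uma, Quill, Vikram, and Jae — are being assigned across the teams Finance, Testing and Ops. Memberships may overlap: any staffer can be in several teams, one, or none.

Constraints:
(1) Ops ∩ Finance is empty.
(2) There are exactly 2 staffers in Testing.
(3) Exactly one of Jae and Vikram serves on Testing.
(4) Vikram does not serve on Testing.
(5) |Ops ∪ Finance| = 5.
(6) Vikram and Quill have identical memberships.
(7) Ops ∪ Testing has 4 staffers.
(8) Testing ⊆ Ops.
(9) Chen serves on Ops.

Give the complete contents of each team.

Finance = {Uma}; Testing = {Chen, Jae}; Ops = {Chen, Jae, Quill, Vikram}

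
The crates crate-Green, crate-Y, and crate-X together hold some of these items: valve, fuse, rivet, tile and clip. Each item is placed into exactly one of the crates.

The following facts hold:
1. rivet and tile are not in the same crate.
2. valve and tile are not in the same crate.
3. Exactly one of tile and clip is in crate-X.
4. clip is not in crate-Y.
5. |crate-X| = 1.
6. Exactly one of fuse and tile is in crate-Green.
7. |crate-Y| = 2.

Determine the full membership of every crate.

crate-Green = {clip, fuse}; crate-Y = {rivet, valve}; crate-X = {tile}

From (4): clip ∉ crate-Y.
Suppose valve ∈ crate-Green: no assignment then satisfies all the clues, so valve ∉ crate-Green.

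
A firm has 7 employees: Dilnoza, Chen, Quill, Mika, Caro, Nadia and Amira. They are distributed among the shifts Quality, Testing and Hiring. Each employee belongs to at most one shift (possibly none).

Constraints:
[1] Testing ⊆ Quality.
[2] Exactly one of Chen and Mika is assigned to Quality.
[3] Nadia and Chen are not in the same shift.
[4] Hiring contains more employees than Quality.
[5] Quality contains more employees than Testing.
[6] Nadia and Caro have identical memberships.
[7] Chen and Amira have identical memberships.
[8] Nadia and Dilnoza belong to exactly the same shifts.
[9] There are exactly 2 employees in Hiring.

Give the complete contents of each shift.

Quality = {Mika}; Testing = {}; Hiring = {Amira, Chen}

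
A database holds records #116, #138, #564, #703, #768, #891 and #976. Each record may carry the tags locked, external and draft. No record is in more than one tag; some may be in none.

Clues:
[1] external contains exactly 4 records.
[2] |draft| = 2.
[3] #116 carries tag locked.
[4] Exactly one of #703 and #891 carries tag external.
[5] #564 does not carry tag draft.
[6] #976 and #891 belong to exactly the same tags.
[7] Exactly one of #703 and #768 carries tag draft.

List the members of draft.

draft = {#138, #703}

From (3): #116 ∈ locked.
From (5): #564 ∉ draft.
Suppose #138 ∉ draft: no assignment then satisfies all the clues, so #138 ∈ draft.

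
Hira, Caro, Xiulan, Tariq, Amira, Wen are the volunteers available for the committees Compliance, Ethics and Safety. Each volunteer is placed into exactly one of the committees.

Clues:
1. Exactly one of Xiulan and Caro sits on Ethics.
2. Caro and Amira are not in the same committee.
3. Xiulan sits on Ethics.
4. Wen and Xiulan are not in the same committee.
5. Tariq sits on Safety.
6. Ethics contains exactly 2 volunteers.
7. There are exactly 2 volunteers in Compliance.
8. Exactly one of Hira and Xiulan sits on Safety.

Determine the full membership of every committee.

Compliance = {Caro, Wen}; Ethics = {Amira, Xiulan}; Safety = {Hira, Tariq}

From (3): Xiulan ∈ Ethics.
From (5): Tariq ∈ Safety.
(1) (exactly one): Caro ∉ Ethics.
(4): Wen ∉ Ethics.
(8) (exactly one): Hira ∈ Safety.
(6): only 2 candidates remain for Ethics, so all are in.
(7): only 2 candidates remain for Compliance, so all are in.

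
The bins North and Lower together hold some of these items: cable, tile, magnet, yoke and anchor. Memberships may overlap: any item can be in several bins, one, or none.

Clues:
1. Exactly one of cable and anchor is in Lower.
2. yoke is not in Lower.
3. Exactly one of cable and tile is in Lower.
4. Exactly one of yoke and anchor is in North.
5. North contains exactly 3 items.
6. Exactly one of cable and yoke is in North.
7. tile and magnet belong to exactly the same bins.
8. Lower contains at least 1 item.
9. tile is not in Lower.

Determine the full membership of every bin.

North = {magnet, tile, yoke}; Lower = {cable}

From (2): yoke ∉ Lower.
From (9): tile ∉ Lower.
(3) (exactly one): cable ∈ Lower.
(7): magnet matches tile: magnet ∉ Lower.
(1) (exactly one): anchor ∉ Lower.
Suppose cable ∈ North: no assignment then satisfies all the clues, so cable ∉ North.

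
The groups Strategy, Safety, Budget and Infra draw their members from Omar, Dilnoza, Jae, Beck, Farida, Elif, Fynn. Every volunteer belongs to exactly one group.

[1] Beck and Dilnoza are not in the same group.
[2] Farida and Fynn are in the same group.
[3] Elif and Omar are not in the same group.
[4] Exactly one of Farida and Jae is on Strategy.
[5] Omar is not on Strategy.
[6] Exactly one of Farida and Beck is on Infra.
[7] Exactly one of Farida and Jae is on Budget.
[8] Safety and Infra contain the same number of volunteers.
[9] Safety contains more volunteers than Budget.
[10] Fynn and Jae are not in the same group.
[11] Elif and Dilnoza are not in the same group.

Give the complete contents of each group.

Strategy = {Farida, Fynn}; Safety = {Dilnoza, Omar}; Budget = {Jae}; Infra = {Beck, Elif}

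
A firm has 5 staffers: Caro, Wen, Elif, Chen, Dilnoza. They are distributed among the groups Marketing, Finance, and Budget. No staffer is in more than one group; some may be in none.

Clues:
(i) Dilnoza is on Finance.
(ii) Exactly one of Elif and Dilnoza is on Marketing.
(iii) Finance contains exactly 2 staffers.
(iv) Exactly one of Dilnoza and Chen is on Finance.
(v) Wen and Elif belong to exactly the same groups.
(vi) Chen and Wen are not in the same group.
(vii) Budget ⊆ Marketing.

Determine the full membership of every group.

From (i): Dilnoza ∈ Finance.
(ii) (exactly one): Elif ∈ Marketing.
(iv) (exactly one): Chen ∉ Finance.
(v): Wen matches Elif: Wen ∈ Marketing.
(vi): Chen ∉ Marketing.
(vii) contrapositive: Chen ∉ Budget.
(iii): only 2 candidates remain for Finance, so all are in.

Marketing = {Elif, Wen}; Finance = {Caro, Dilnoza}; Budget = {}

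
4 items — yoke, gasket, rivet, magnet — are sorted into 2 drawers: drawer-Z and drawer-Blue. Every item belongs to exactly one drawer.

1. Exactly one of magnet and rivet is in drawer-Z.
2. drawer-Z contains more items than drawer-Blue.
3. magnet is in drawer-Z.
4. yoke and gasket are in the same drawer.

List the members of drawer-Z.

drawer-Z = {gasket, magnet, yoke}

From (3): magnet ∈ drawer-Z.
(1) (exactly one): rivet ∉ drawer-Z.
Only one drawer left: rivet ∈ drawer-Blue.
Suppose yoke ∉ drawer-Z: no assignment then satisfies all the clues, so yoke ∈ drawer-Z.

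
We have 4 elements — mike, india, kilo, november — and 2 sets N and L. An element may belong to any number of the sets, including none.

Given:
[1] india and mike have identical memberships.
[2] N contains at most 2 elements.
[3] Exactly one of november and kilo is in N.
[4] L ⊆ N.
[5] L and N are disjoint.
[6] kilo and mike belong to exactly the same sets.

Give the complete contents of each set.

N = {november}; L = {}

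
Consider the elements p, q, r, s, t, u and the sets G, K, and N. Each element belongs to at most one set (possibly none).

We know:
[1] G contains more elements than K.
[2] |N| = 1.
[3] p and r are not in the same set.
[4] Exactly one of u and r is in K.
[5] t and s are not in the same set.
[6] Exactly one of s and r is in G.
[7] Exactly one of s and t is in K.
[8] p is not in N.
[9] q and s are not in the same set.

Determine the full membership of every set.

G = {p, s, u}; K = {r, t}; N = {q}

From (8): p ∉ N.
Suppose p ∉ G: no assignment then satisfies all the clues, so p ∈ G.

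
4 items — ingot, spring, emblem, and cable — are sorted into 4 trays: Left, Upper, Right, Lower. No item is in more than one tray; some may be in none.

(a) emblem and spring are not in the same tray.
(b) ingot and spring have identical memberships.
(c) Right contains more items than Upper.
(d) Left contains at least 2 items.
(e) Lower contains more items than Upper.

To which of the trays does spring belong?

spring: Left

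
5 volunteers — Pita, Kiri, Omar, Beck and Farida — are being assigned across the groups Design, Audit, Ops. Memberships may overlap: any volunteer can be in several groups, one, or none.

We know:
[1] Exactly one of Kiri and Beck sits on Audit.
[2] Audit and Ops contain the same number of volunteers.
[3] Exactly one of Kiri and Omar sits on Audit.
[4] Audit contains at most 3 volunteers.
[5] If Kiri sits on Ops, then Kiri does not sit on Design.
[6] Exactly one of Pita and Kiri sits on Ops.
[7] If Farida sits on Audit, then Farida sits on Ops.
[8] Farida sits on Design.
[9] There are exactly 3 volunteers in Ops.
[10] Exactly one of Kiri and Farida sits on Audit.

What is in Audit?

Audit = {Beck, Farida, Omar}

From (8): Farida ∈ Design.
Suppose Pita ∈ Audit: no assignment then satisfies all the clues, so Pita ∉ Audit.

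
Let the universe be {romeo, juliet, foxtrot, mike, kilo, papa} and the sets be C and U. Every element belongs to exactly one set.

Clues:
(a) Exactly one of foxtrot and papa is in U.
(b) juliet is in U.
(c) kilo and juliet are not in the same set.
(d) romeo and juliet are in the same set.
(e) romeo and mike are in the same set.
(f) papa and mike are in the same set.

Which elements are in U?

From (b): juliet ∈ U.
(c): kilo ∉ U.
(d): romeo matches juliet: romeo ∉ C.
(d): romeo matches juliet: romeo ∈ U.
(e): mike matches romeo: mike ∉ C.
(e): mike matches romeo: mike ∈ U.
(f): papa matches mike: papa ∉ C.
(f): papa matches mike: papa ∈ U.
Only one set left: kilo ∈ C.
(a) (exactly one): foxtrot ∉ U.
Only one set left: foxtrot ∈ C.

U = {juliet, mike, papa, romeo}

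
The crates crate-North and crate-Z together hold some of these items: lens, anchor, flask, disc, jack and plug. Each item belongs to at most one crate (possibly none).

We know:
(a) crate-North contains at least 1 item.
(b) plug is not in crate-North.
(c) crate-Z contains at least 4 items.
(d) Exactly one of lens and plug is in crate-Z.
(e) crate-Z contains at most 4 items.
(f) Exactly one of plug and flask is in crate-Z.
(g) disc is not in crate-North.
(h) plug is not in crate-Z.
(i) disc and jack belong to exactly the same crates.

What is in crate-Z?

From (b): plug ∉ crate-North.
From (g): disc ∉ crate-North.
From (h): plug ∉ crate-Z.
(d) (exactly one): lens ∈ crate-Z.
(f) (exactly one): flask ∈ crate-Z.
(i): jack matches disc: jack ∉ crate-North.
(a): only 1 candidates remain for crate-North, so all are in.
(c): only 4 candidates remain for crate-Z, so all are in.

crate-Z = {disc, flask, jack, lens}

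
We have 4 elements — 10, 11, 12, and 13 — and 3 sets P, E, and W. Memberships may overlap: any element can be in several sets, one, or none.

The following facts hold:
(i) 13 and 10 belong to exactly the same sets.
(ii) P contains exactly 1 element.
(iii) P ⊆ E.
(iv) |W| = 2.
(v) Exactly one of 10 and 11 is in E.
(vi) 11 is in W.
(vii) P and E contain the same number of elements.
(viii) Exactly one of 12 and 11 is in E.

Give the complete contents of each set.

From (vi): 11 ∈ W.
Suppose 10 ∈ P: no assignment then satisfies all the clues, so 10 ∉ P.

P = {11}; E = {11}; W = {11, 12}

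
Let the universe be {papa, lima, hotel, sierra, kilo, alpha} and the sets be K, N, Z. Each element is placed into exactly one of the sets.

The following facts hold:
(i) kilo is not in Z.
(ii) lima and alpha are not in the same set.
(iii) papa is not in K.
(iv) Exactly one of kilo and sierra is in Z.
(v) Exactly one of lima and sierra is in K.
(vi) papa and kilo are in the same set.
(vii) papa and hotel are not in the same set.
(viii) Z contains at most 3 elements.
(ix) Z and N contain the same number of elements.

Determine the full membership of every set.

K = {hotel, lima}; N = {kilo, papa}; Z = {alpha, sierra}

From (i): kilo ∉ Z.
From (iii): papa ∉ K.
(iv) (exactly one): sierra ∈ Z.
(v) (exactly one): lima ∈ K.
(vi): kilo matches papa: kilo ∉ K.
(vi): papa matches kilo: papa ∉ Z.
Only one set left: papa ∈ N.
Only one set left: kilo ∈ N.
(ii): alpha ∉ K.
(vii): hotel ∉ N.
Suppose hotel ∉ K: no assignment then satisfies all the clues, so hotel ∈ K.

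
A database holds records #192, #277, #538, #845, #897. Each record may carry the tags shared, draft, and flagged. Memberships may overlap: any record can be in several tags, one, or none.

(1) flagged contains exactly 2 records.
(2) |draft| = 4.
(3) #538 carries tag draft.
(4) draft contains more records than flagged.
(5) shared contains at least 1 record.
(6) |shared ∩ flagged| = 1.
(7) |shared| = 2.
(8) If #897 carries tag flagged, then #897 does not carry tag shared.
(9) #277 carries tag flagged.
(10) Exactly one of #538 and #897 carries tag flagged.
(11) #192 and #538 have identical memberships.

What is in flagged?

flagged = {#277, #897}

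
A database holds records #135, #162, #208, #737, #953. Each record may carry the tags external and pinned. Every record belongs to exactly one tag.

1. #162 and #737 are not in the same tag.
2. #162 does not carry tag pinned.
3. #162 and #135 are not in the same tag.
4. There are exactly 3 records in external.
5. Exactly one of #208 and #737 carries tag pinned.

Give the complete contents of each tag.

external = {#162, #208, #953}; pinned = {#135, #737}

From (2): #162 ∉ pinned.
Only one tag left: #162 ∈ external.
(1): #737 ∉ external.
(3): #135 ∉ external.
(4): only 3 candidates remain for external, so all are in.
(5) (exactly one): #737 ∈ pinned.
Only one tag left: #135 ∈ pinned.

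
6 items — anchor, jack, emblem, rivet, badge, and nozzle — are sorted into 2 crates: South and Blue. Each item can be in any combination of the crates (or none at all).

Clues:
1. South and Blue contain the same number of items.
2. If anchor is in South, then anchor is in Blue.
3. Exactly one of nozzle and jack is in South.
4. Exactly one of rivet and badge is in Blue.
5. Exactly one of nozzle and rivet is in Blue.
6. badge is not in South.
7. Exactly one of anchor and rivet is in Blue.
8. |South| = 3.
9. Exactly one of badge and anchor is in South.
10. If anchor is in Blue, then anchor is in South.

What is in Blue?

Blue = {anchor, badge, nozzle}

From (6): badge ∉ South.
(9) (exactly one): anchor ∈ South.
(2): anchor ∈ Blue.
(7) (exactly one): rivet ∉ Blue.
(4) (exactly one): badge ∈ Blue.
(5) (exactly one): nozzle ∈ Blue.
Suppose jack ∈ Blue: no assignment then satisfies all the clues, so jack ∉ Blue.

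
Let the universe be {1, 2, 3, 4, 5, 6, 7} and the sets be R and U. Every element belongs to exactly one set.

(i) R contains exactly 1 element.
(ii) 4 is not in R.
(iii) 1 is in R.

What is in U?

U = {2, 3, 4, 5, 6, 7}

From (ii): 4 ∉ R.
From (iii): 1 ∈ R.
(i): R already has 1, so the rest are out.
Only one set left: 2 ∈ U.
Only one set left: 3 ∈ U.
Only one set left: 4 ∈ U.
Only one set left: 5 ∈ U.
Only one set left: 6 ∈ U.
Only one set left: 7 ∈ U.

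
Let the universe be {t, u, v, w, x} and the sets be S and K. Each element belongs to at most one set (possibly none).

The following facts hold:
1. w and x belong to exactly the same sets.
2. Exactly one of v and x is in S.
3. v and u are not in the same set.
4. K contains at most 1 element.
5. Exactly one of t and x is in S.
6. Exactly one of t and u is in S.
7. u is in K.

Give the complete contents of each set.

From (7): u ∈ K.
(3): v ∉ K.
(4): K already has 1, so the rest are out.
(6) (exactly one): t ∈ S.
(5) (exactly one): x ∉ S.
(1): w matches x: w ∉ S.
(2) (exactly one): v ∈ S.

S = {t, v}; K = {u}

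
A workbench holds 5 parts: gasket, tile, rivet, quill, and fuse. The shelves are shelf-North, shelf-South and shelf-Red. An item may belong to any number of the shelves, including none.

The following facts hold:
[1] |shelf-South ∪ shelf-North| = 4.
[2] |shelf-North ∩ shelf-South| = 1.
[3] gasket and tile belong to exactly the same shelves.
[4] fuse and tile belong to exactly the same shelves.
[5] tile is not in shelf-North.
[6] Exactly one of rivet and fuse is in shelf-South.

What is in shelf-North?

shelf-North = {quill}

From (5): tile ∉ shelf-North.
(3): gasket matches tile: gasket ∉ shelf-North.
(4): fuse matches tile: fuse ∉ shelf-North.
Suppose rivet ∈ shelf-North: no assignment then satisfies all the clues, so rivet ∉ shelf-North.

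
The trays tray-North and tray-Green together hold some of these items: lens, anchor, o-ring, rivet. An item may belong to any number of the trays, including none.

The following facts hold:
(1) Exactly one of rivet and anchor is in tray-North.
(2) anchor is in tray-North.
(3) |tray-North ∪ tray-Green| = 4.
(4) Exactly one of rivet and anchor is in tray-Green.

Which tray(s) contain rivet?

rivet: tray-Green

From (2): anchor ∈ tray-North.
(1) (exactly one): rivet ∉ tray-North.
Suppose rivet ∉ tray-Green: no assignment then satisfies all the clues, so rivet ∈ tray-Green.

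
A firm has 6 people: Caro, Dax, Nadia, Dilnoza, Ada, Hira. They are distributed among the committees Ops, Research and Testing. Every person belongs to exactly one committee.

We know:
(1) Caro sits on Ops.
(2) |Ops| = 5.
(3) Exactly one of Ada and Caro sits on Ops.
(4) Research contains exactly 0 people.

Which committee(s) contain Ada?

Ada: Testing

From (1): Caro ∈ Ops.
(3) (exactly one): Ada ∉ Ops.
(4): Research already has 0, so the rest are out.
Only one committee left: Ada ∈ Testing.
(2): only 5 candidates remain for Ops, so all are in.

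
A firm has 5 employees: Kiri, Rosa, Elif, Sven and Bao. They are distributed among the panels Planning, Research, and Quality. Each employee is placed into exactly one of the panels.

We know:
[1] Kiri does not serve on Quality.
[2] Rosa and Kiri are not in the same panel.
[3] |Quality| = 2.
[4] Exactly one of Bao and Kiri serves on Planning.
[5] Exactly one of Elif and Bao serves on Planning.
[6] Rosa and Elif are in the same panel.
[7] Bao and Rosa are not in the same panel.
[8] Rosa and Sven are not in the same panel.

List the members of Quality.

Quality = {Elif, Rosa}

From (1): Kiri ∉ Quality.
Suppose Rosa ∉ Quality: no assignment then satisfies all the clues, so Rosa ∈ Quality.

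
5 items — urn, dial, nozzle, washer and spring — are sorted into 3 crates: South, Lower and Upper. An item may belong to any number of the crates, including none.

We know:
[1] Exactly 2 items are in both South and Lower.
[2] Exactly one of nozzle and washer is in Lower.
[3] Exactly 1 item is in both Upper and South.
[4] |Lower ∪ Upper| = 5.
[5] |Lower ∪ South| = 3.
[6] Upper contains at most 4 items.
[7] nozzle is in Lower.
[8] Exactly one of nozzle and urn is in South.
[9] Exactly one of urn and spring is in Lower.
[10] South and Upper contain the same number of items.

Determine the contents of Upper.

Upper = {dial, urn, washer}

From (7): nozzle ∈ Lower.
(2) (exactly one): washer ∉ Lower.
Suppose urn ∉ Upper: no assignment then satisfies all the clues, so urn ∈ Upper.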